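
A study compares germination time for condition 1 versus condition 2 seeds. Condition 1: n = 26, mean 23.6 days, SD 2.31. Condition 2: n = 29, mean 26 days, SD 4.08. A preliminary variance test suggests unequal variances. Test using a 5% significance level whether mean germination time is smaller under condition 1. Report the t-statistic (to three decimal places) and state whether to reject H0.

Let group 1 = condition 1, group 2 = condition 2. H0: μ_1 = μ_2; H1: μ_1 < μ_2 (Welch's two-sample t-test, left-tailed).
t = (x̄_1 − x̄_2)/√(s_1²/n_1 + s_2²/n_2) = (23.6 − 26)/√(2.31²/26 + 4.08²/29) = -2.719
Welch–Satterthwaite df ≈ 45.14
p-value = P(T ≤ -2.719) ≈ 0.005
Since p ≈ 0.005 < α = 0.05, reject H0; the evidence is statistically significant.

t = -2.719; reject H0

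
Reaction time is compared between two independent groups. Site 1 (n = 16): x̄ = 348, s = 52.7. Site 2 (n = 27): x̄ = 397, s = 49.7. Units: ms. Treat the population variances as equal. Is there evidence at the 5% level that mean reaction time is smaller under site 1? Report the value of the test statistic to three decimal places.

-3.056

Let group 1 = site 1, group 2 = site 2. H0: μ_1 = μ_2; H1: μ_1 < μ_2 (two-sample pooled-variance t-test, left-tailed).
s_p² = [(16−1)·52.7² + (27−1)·49.7²]/(16+27−2) = 2582.48
t = (348 − 397)/√[2582.48·(1/16 + 1/27)] = -3.056
df = n₁ + n₂ − 2 = 41
p-value = P(T ≤ -3.056) ≈ 0.0020
Since p ≈ 0.0020 < α = 0.05, reject H0; the data support H1.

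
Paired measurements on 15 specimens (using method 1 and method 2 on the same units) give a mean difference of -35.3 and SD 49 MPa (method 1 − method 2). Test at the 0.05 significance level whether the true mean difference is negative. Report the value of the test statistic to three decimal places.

H0: μ_d = 0; H1: μ_d < 0 (paired t-test on the differences, left-tailed).
t = d̄/(s_d/√n) = -35.3/(49/√15) = -2.790
df = n − 1 = 14
p-value = P(T ≤ -2.790) ≈ 0.0072
Since p ≈ 0.0072 < α = 0.05, reject H0; the data support H1.

-2.790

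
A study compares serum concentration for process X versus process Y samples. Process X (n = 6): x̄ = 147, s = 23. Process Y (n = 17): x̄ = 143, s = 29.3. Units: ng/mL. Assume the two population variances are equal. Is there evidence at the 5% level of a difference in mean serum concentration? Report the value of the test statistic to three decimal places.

Let group 1 = process X, group 2 = process Y. H0: μ_1 = μ_2; H1: μ_1 ≠ μ_2 (two-sample pooled-variance t-test, two-sided).
s_p² = [(6−1)·23² + (17−1)·29.3²]/(6+17−2) = 780.04
t = (147 − 143)/√[780.04·(1/6 + 1/17)] = 0.302
df = n₁ + n₂ − 2 = 21
Two-sided p-value ≈ 0.766
Since p ≈ 0.766 > α = 0.05, fail to reject H0; the evidence is not statistically significant.

0.302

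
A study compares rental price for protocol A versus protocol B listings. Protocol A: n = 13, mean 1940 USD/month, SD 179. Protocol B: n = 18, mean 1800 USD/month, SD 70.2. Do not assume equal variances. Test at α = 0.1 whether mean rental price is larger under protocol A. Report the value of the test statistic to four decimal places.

2.6753

Let group 1 = protocol A, group 2 = protocol B. H0: μ_1 = μ_2; H1: μ_1 > μ_2 (Welch's two-sample t-test, right-tailed).
t = (x̄_1 − x̄_2)/√(s_1²/n_1 + s_2²/n_2) = (1940 − 1800)/√(179²/13 + 70.2²/18) = 2.6753
Welch–Satterthwaite df ≈ 14.69
p-value = P(T ≥ 2.6753) ≈ 0.009
Since p ≈ 0.009 < α = 0.1, reject H0; the evidence is statistically significant.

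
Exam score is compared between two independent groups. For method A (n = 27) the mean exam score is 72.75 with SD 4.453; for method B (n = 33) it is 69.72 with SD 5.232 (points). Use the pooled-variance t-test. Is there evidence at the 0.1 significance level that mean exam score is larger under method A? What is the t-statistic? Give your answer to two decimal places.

Let group 1 = method A, group 2 = method B. H0: μ_1 = μ_2; H1: μ_1 > μ_2 (two-sample pooled-variance t-test, right-tailed).
s_p² = [(27−1)·4.453² + (33−1)·5.232²]/(27+33−2) = 23.9918
t = (72.75 − 69.72)/√[23.9918·(1/27 + 1/33)] = 2.38
df = n₁ + n₂ − 2 = 58
p-value = P(T ≥ 2.38) ≈ 0.0102
Since p ≈ 0.0102 < α = 0.1, reject H0; the evidence is statistically significant.

2.38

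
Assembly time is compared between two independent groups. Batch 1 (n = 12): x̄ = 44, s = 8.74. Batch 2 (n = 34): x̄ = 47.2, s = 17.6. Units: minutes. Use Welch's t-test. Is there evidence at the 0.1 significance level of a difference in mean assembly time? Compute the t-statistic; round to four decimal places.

-0.8134

Let group 1 = batch 1, group 2 = batch 2. H0: μ_1 = μ_2; H1: μ_1 ≠ μ_2 (Welch's two-sample t-test, two-sided).
t = (x̄_1 − x̄_2)/√(s_1²/n_1 + s_2²/n_2) = (44 − 47.2)/√(8.74²/12 + 17.6²/34) = -0.8134
Welch–Satterthwaite df ≈ 38.64
Two-sided p-value ≈ 0.4210
Since p ≈ 0.4210 > α = 0.1, fail to reject H0; the evidence is not statistically significant.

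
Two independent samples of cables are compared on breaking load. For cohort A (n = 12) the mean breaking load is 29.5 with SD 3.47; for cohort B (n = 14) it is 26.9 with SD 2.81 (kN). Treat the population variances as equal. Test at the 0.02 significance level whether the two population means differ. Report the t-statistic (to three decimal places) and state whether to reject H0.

t = 2.112; fail to reject H0

Let group 1 = cohort A, group 2 = cohort B. H0: μ_1 = μ_2; H1: μ_1 ≠ μ_2 (two-sample pooled-variance t-test, two-sided).
s_p² = [(12−1)·3.47² + (14−1)·2.81²]/(12+14−2) = 9.7958
t = (29.5 − 26.9)/√[9.7958·(1/12 + 1/14)] = 2.112
df = n₁ + n₂ − 2 = 24
Two-sided p-value ≈ 0.0453
Since p ≈ 0.0453 > α = 0.02, fail to reject H0; the evidence is not statistically significant.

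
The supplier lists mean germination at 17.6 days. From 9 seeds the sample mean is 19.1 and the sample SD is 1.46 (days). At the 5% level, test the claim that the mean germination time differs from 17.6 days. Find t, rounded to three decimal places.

3.082

H0: μ = 17.6; H1: μ ≠ 17.6 (one-sample t-test, two-sided).
t = (x̄ − μ₀)/(s/√n) = (19.1 − 17.6)/(1.46/√9) = 3.082
df = n − 1 = 8
Two-sided p-value ≈ 0.015
Since p ≈ 0.015 < α = 0.05, reject H0; the evidence is statistically significant.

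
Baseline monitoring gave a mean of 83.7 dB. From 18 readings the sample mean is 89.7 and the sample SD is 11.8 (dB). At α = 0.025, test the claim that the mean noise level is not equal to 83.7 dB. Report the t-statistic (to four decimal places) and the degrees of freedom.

t = 2.1573, df = 17

H0: μ = 83.7; H1: μ ≠ 83.7 (one-sample t-test, two-sided).
t = (x̄ − μ₀)/(s/√n) = (89.7 − 83.7)/(11.8/√18) = 2.1573
df = n − 1 = 17
Two-sided p-value ≈ 0.046
Since p ≈ 0.046 > α = 0.025, fail to reject H0; the evidence is not statistically significant.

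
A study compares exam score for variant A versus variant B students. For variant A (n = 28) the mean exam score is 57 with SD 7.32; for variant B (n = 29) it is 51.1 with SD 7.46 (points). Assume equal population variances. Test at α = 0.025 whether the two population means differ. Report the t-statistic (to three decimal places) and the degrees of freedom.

Let group 1 = variant A, group 2 = variant B. H0: μ_1 = μ_2; H1: μ_1 ≠ μ_2 (two-sample pooled-variance t-test, two-sided).
s_p² = [(28−1)·7.32² + (29−1)·7.46²]/(28+29−2) = 54.6358
t = (57 − 51.1)/√[54.6358·(1/28 + 1/29)] = 3.013
df = n₁ + n₂ − 2 = 55
Two-sided p-value ≈ 0.0039
Since p ≈ 0.0039 < α = 0.025, reject H0; the evidence is statistically significant.

t = 3.013, df = 55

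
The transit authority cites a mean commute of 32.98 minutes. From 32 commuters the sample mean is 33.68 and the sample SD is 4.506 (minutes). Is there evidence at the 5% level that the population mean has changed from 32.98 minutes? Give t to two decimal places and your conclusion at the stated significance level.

H0: μ = 32.98; H1: μ ≠ 32.98 (one-sample t-test, two-sided).
t = (x̄ − μ₀)/(s/√n) = (33.68 − 32.98)/(4.506/√32) = 0.88
df = n − 1 = 31
Two-sided p-value ≈ 0.386
Since p ≈ 0.386 > α = 0.05, fail to reject H0; the evidence is not statistically significant.

t = 0.88; fail to reject H0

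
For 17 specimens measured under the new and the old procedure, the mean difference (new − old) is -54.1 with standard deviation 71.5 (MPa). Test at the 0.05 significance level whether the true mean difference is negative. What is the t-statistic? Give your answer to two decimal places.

H0: μ_d = 0; H1: μ_d < 0 (paired t-test on the differences, left-tailed).
t = d̄/(s_d/√n) = -54.1/(71.5/√17) = -3.12
df = n − 1 = 16
p-value = P(T ≤ -3.12) ≈ 0.0033
Since p ≈ 0.0033 < α = 0.05, reject H0; the data support H1.

-3.12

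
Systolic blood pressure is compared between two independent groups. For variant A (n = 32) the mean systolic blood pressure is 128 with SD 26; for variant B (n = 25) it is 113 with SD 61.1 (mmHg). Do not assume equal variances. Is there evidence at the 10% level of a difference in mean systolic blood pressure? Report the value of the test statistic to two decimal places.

Let group 1 = variant A, group 2 = variant B. H0: μ_1 = μ_2; H1: μ_1 ≠ μ_2 (Welch's two-sample t-test, two-sided).
t = (x̄_1 − x̄_2)/√(s_1²/n_1 + s_2²/n_2) = (128 − 113)/√(26²/32 + 61.1²/25) = 1.15
Welch–Satterthwaite df ≈ 30.79
Two-sided p-value ≈ 0.2594
Since p ≈ 0.2594 > α = 0.1, fail to reject H0; the data do not provide sufficient evidence against H0.

1.15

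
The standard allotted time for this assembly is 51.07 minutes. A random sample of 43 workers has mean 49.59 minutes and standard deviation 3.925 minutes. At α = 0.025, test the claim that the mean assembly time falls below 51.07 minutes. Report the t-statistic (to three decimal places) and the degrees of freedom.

t = -2.473, df = 42

H0: μ = 51.07; H1: μ < 51.07 (one-sample t-test, left-tailed).
t = (x̄ − μ₀)/(s/√n) = (49.59 − 51.07)/(3.925/√43) = -2.473
df = n − 1 = 42
p-value = P(T ≤ -2.473) ≈ 0.009
Since p ≈ 0.009 < α = 0.025, reject H0; the evidence is statistically significant.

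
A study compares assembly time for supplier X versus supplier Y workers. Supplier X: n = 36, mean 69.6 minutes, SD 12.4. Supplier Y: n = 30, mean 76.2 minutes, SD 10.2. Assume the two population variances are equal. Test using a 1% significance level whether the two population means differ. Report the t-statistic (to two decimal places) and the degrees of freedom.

Let group 1 = supplier X, group 2 = supplier Y. H0: μ_1 = μ_2; H1: μ_1 ≠ μ_2 (two-sample pooled-variance t-test, two-sided).
s_p² = [(36−1)·12.4² + (30−1)·10.2²]/(36+30−2) = 131.231
t = (69.6 − 76.2)/√[131.231·(1/36 + 1/30)] = -2.33
df = n₁ + n₂ − 2 = 64
Two-sided p-value ≈ 0.023
Since p ≈ 0.023 > α = 0.01, fail to reject H0; the data do not provide sufficient evidence against H0.

t = -2.33, df = 64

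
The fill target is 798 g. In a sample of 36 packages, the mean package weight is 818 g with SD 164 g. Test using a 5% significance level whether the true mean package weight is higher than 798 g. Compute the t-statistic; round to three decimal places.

H0: μ = 798; H1: μ > 798 (one-sample t-test, right-tailed).
t = (x̄ − μ₀)/(s/√n) = (818 − 798)/(164/√36) = 0.732
df = n − 1 = 35
p-value = P(T ≥ 0.732) ≈ 0.2346
Since p ≈ 0.2346 > α = 0.05, fail to reject H0; the evidence is not statistically significant.

0.732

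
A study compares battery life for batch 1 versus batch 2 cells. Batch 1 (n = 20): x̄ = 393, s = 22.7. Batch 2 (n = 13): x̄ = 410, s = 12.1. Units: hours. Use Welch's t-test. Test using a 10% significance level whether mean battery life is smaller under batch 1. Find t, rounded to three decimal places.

-2.794

Let group 1 = batch 1, group 2 = batch 2. H0: μ_1 = μ_2; H1: μ_1 < μ_2 (Welch's two-sample t-test, left-tailed).
t = (x̄_1 − x̄_2)/√(s_1²/n_1 + s_2²/n_2) = (393 − 410)/√(22.7²/20 + 12.1²/13) = -2.794
Welch–Satterthwaite df ≈ 30.13
p-value = P(T ≤ -2.794) ≈ 0.0045
Since p ≈ 0.0045 < α = 0.1, reject H0; the data support H1.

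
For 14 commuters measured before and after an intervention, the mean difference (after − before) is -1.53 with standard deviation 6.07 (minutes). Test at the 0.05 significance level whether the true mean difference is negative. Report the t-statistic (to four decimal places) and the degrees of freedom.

H0: μ_d = 0; H1: μ_d < 0 (paired t-test on the differences, left-tailed).
t = d̄/(s_d/√n) = -1.53/(6.07/√14) = -0.9431
df = n − 1 = 13
p-value = P(T ≤ -0.9431) ≈ 0.1814
Since p ≈ 0.1814 > α = 0.05, fail to reject H0; the data do not provide sufficient evidence against H0.

t = -0.9431, df = 13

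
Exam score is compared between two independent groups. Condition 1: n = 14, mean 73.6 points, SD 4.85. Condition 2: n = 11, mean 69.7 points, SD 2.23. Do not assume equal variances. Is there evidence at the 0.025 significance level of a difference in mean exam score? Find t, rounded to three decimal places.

Let group 1 = condition 1, group 2 = condition 2. H0: μ_1 = μ_2; H1: μ_1 ≠ μ_2 (Welch's two-sample t-test, two-sided).
t = (x̄_1 − x̄_2)/√(s_1²/n_1 + s_2²/n_2) = (73.6 − 69.7)/√(4.85²/14 + 2.23²/11) = 2.671
Welch–Satterthwaite df ≈ 19.14
Two-sided p-value ≈ 0.0150
Since p ≈ 0.0150 < α = 0.025, reject H0; the evidence is statistically significant.

2.671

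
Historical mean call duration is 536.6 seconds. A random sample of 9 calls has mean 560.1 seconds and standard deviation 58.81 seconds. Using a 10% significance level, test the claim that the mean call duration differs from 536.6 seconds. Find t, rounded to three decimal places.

1.199

H0: μ = 536.6; H1: μ ≠ 536.6 (one-sample t-test, two-sided).
t = (x̄ − μ₀)/(s/√n) = (560.1 − 536.6)/(58.81/√9) = 1.199
df = n − 1 = 8
Two-sided p-value ≈ 0.2649
Since p ≈ 0.2649 > α = 0.1, fail to reject H0; the evidence is not statistically significant.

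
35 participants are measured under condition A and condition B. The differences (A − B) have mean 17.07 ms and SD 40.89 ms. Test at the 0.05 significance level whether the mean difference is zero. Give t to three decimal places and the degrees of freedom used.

H0: μ_d = 0; H1: μ_d ≠ 0 (paired t-test on the differences, two-sided).
t = d̄/(s_d/√n) = 17.07/(40.89/√35) = 2.470
df = n − 1 = 34
Two-sided p-value ≈ 0.019
Since p ≈ 0.019 < α = 0.05, reject H0; the data support H1.

t = 2.470, df = 34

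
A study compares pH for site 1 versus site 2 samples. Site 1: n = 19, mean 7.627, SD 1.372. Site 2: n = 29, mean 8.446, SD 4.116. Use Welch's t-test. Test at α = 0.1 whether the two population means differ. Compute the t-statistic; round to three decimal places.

Let group 1 = site 1, group 2 = site 2. H0: μ_1 = μ_2; H1: μ_1 ≠ μ_2 (Welch's two-sample t-test, two-sided).
t = (x̄_1 − x̄_2)/√(s_1²/n_1 + s_2²/n_2) = (7.627 − 8.446)/√(1.372²/19 + 4.116²/29) = -0.991
Welch–Satterthwaite df ≈ 36.66
Two-sided p-value ≈ 0.3283
Since p ≈ 0.3283 > α = 0.1, fail to reject H0; the evidence is not statistically significant.

-0.991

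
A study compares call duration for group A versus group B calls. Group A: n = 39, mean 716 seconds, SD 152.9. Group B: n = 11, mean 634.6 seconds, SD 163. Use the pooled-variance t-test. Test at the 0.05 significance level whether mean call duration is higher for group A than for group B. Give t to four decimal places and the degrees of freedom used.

t = 1.5377, df = 48

Let group 1 = group A, group 2 = group B. H0: μ_1 = μ_2; H1: μ_1 > μ_2 (two-sample pooled-variance t-test, right-tailed).
s_p² = [(39−1)·152.9² + (11−1)·163²]/(39+11−2) = 24043.1
t = (716 − 634.6)/√[24043.1·(1/39 + 1/11)] = 1.5377
df = n₁ + n₂ − 2 = 48
p-value = P(T ≥ 1.5377) ≈ 0.065
Since p ≈ 0.065 > α = 0.05, fail to reject H0; the data do not provide sufficient evidence against H0.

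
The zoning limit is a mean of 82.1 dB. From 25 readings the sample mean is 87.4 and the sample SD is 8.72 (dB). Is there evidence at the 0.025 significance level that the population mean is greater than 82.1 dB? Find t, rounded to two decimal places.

3.04

H0: μ = 82.1; H1: μ > 82.1 (one-sample t-test, right-tailed).
t = (x̄ − μ₀)/(s/√n) = (87.4 − 82.1)/(8.72/√25) = 3.04
df = n − 1 = 24
p-value = P(T ≥ 3.04) ≈ 0.003
Since p ≈ 0.003 < α = 0.025, reject H0; the data support H1.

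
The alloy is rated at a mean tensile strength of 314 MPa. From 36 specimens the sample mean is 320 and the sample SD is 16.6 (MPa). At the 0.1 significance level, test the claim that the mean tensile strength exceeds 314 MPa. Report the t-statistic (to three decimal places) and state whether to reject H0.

t = 2.169; reject H0

H0: μ = 314; H1: μ > 314 (one-sample t-test, right-tailed).
t = (x̄ − μ₀)/(s/√n) = (320 − 314)/(16.6/√36) = 2.169
df = n − 1 = 35
p-value = P(T ≥ 2.169) ≈ 0.0185
Since p ≈ 0.0185 < α = 0.1, reject H0; the evidence is statistically significant.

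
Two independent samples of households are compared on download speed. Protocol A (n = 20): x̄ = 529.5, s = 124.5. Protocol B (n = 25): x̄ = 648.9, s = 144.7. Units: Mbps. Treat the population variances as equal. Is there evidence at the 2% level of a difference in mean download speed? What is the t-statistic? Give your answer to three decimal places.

-2.923

Let group 1 = protocol A, group 2 = protocol B. H0: μ_1 = μ_2; H1: μ_1 ≠ μ_2 (two-sample pooled-variance t-test, two-sided).
s_p² = [(20−1)·124.5² + (25−1)·144.7²]/(20+25−2) = 18535.3
t = (529.5 − 648.9)/√[18535.3·(1/20 + 1/25)] = -2.923
df = n₁ + n₂ − 2 = 43
Two-sided p-value ≈ 0.0055
Since p ≈ 0.0055 < α = 0.02, reject H0; the data support H1.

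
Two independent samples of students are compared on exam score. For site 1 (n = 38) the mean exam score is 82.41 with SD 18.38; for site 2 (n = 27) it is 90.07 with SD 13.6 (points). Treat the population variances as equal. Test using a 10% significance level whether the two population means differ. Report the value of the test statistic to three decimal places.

-1.836

Let group 1 = site 1, group 2 = site 2. H0: μ_1 = μ_2; H1: μ_1 ≠ μ_2 (two-sample pooled-variance t-test, two-sided).
s_p² = [(38−1)·18.38² + (27−1)·13.6²]/(38+27−2) = 274.738
t = (82.41 − 90.07)/√[274.738·(1/38 + 1/27)] = -1.836
df = n₁ + n₂ − 2 = 63
Two-sided p-value ≈ 0.0711
Since p ≈ 0.0711 < α = 0.1, reject H0; the data support H1.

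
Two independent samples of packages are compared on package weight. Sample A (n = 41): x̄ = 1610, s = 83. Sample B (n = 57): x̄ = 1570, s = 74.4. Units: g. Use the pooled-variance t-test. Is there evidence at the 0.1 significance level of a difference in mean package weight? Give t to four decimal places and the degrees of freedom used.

t = 2.5011, df = 96

Let group 1 = sample A, group 2 = sample B. H0: μ_1 = μ_2; H1: μ_1 ≠ μ_2 (two-sample pooled-variance t-test, two-sided).
s_p² = [(41−1)·83² + (57−1)·74.4²]/(41+57−2) = 6099.38
t = (1610 − 1570)/√[6099.38·(1/41 + 1/57)] = 2.5011
df = n₁ + n₂ − 2 = 96
Two-sided p-value ≈ 0.014
Since p ≈ 0.014 < α = 0.1, reject H0; the evidence is statistically significant.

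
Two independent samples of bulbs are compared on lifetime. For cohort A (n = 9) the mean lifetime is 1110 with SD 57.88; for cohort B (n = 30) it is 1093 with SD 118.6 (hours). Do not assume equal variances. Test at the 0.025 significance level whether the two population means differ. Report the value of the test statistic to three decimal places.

Let group 1 = cohort A, group 2 = cohort B. H0: μ_1 = μ_2; H1: μ_1 ≠ μ_2 (Welch's two-sample t-test, two-sided).
t = (x̄_1 − x̄_2)/√(s_1²/n_1 + s_2²/n_2) = (1110 − 1093)/√(57.88²/9 + 118.6²/30) = 0.586
Welch–Satterthwaite df ≈ 28.41
Two-sided p-value ≈ 0.562
Since p ≈ 0.562 > α = 0.025, fail to reject H0; the data do not provide sufficient evidence against H0.

0.586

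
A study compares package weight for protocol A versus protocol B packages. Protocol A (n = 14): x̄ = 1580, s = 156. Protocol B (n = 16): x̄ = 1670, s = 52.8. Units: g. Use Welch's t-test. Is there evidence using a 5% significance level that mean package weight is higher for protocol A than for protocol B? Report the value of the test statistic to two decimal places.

-2.06

Let group 1 = protocol A, group 2 = protocol B. H0: μ_1 = μ_2; H1: μ_1 > μ_2 (Welch's two-sample t-test, right-tailed).
t = (x̄_1 − x̄_2)/√(s_1²/n_1 + s_2²/n_2) = (1580 − 1670)/√(156²/14 + 52.8²/16) = -2.06
Welch–Satterthwaite df ≈ 15.60
p-value = P(T ≥ -2.06) ≈ 0.972
Since p ≈ 0.972 > α = 0.05, fail to reject H0; the data do not provide sufficient evidence against H0.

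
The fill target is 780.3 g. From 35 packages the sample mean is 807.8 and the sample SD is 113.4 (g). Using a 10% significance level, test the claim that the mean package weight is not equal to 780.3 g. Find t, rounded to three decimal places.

H0: μ = 780.3; H1: μ ≠ 780.3 (one-sample t-test, two-sided).
t = (x̄ − μ₀)/(s/√n) = (807.8 − 780.3)/(113.4/√35) = 1.435
df = n − 1 = 34
Two-sided p-value ≈ 0.161
Since p ≈ 0.161 > α = 0.1, fail to reject H0; the data do not provide sufficient evidence against H0.

1.435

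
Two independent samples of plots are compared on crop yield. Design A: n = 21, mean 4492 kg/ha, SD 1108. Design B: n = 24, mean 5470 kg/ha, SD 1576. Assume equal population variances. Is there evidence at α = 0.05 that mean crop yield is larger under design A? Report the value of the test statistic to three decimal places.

-2.375

Let group 1 = design A, group 2 = design B. H0: μ_1 = μ_2; H1: μ_1 > μ_2 (two-sample pooled-variance t-test, right-tailed).
s_p² = [(21−1)·1108² + (24−1)·1576²]/(21+24−2) = 1899540
t = (4492 − 5470)/√[1899540·(1/21 + 1/24)] = -2.375
df = n₁ + n₂ − 2 = 43
p-value = P(T ≥ -2.375) ≈ 0.989
Since p ≈ 0.989 > α = 0.05, fail to reject H0; the data do not provide sufficient evidence against H0.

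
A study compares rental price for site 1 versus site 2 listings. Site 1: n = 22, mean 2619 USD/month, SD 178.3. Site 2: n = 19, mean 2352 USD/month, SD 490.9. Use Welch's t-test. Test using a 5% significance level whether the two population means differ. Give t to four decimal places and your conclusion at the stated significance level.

Let group 1 = site 1, group 2 = site 2. H0: μ_1 = μ_2; H1: μ_1 ≠ μ_2 (Welch's two-sample t-test, two-sided).
t = (x̄_1 − x̄_2)/√(s_1²/n_1 + s_2²/n_2) = (2619 − 2352)/√(178.3²/22 + 490.9²/19) = 2.2463
Welch–Satterthwaite df ≈ 22.09
Two-sided p-value ≈ 0.035
Since p ≈ 0.035 < α = 0.05, reject H0; the evidence is statistically significant.

t = 2.2463; reject H0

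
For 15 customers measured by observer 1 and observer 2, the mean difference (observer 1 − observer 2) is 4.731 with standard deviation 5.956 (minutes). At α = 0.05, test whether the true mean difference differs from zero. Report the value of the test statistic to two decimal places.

H0: μ_d = 0; H1: μ_d ≠ 0 (paired t-test on the differences, two-sided).
t = d̄/(s_d/√n) = 4.731/(5.956/√15) = 3.08
df = n − 1 = 14
Two-sided p-value ≈ 0.008
Since p ≈ 0.008 < α = 0.05, reject H0; the evidence is statistically significant.

3.08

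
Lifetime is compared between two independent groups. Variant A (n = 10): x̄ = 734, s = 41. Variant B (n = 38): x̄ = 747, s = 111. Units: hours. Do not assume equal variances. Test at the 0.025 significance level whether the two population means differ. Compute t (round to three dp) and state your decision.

t = -0.586; fail to reject H0

Let group 1 = variant A, group 2 = variant B. H0: μ_1 = μ_2; H1: μ_1 ≠ μ_2 (Welch's two-sample t-test, two-sided).
t = (x̄_1 − x̄_2)/√(s_1²/n_1 + s_2²/n_2) = (734 − 747)/√(41²/10 + 111²/38) = -0.586
Welch–Satterthwaite df ≈ 40.53
Two-sided p-value ≈ 0.561
Since p ≈ 0.561 > α = 0.025, fail to reject H0; the evidence is not statistically significant.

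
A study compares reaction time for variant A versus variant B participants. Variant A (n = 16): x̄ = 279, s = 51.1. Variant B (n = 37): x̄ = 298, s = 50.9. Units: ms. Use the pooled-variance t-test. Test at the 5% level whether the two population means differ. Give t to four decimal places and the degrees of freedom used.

t = -1.2461, df = 51

Let group 1 = variant A, group 2 = variant B. H0: μ_1 = μ_2; H1: μ_1 ≠ μ_2 (two-sample pooled-variance t-test, two-sided).
s_p² = [(16−1)·51.1² + (37−1)·50.9²]/(16+37−2) = 2596.81
t = (279 − 298)/√[2596.81·(1/16 + 1/37)] = -1.2461
df = n₁ + n₂ − 2 = 51
Two-sided p-value ≈ 0.2184
Since p ≈ 0.2184 > α = 0.05, fail to reject H0; the evidence is not statistically significant.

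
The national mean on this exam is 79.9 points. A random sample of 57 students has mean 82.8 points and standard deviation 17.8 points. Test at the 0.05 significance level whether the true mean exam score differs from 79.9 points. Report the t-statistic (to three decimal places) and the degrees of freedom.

H0: μ = 79.9; H1: μ ≠ 79.9 (one-sample t-test, two-sided).
t = (x̄ − μ₀)/(s/√n) = (82.8 − 79.9)/(17.8/√57) = 1.230
df = n − 1 = 56
Two-sided p-value ≈ 0.2238
Since p ≈ 0.2238 > α = 0.05, fail to reject H0; the data do not provide sufficient evidence against H0.

t = 1.230, df = 56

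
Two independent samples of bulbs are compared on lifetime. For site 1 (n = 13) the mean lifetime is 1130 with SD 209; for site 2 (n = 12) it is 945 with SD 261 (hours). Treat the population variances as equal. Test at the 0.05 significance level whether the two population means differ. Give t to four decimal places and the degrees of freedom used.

Let group 1 = site 1, group 2 = site 2. H0: μ_1 = μ_2; H1: μ_1 ≠ μ_2 (two-sample pooled-variance t-test, two-sided).
s_p² = [(13−1)·209² + (12−1)·261²]/(13+12−2) = 55369.7
t = (1130 − 945)/√[55369.7·(1/13 + 1/12)] = 1.9639
df = n₁ + n₂ − 2 = 23
Two-sided p-value ≈ 0.0617
Since p ≈ 0.0617 > α = 0.05, fail to reject H0; the data do not provide sufficient evidence against H0.

t = 1.9639, df = 23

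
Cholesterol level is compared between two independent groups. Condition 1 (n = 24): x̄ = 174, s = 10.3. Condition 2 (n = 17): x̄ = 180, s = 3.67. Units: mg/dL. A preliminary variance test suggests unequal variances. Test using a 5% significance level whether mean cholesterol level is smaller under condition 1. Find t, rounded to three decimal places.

-2.628

Let group 1 = condition 1, group 2 = condition 2. H0: μ_1 = μ_2; H1: μ_1 < μ_2 (Welch's two-sample t-test, left-tailed).
t = (x̄_1 − x̄_2)/√(s_1²/n_1 + s_2²/n_2) = (174 − 180)/√(10.3²/24 + 3.67²/17) = -2.628
Welch–Satterthwaite df ≈ 30.57
p-value = P(T ≤ -2.628) ≈ 0.0067
Since p ≈ 0.0067 < α = 0.05, reject H0; the evidence is statistically significant.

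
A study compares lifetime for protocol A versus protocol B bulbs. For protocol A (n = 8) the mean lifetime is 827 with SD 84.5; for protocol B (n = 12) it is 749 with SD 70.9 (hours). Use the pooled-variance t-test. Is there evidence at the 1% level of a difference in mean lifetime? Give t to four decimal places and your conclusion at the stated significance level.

t = 2.2345; fail to reject H0

Let group 1 = protocol A, group 2 = protocol B. H0: μ_1 = μ_2; H1: μ_1 ≠ μ_2 (two-sample pooled-variance t-test, two-sided).
s_p² = [(8−1)·84.5² + (12−1)·70.9²]/(8+12−2) = 5848.7
t = (827 − 749)/√[5848.7·(1/8 + 1/12)] = 2.2345
df = n₁ + n₂ − 2 = 18
Two-sided p-value ≈ 0.0384
Since p ≈ 0.0384 > α = 0.01, fail to reject H0; the evidence is not statistically significant.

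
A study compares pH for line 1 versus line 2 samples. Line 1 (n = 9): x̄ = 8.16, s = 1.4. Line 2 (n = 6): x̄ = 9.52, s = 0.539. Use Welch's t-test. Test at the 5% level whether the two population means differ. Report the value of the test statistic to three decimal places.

-2.636

Let group 1 = line 1, group 2 = line 2. H0: μ_1 = μ_2; H1: μ_1 ≠ μ_2 (Welch's two-sample t-test, two-sided).
t = (x̄_1 − x̄_2)/√(s_1²/n_1 + s_2²/n_2) = (8.16 − 9.52)/√(1.4²/9 + 0.539²/6) = -2.636
Welch–Satterthwaite df ≈ 11.08
Two-sided p-value ≈ 0.0230
Since p ≈ 0.0230 < α = 0.05, reject H0; the data support H1.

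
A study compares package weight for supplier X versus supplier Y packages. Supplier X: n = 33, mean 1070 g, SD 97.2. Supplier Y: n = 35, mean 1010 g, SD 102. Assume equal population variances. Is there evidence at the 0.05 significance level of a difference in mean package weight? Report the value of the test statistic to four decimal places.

2.4802

Let group 1 = supplier X, group 2 = supplier Y. H0: μ_1 = μ_2; H1: μ_1 ≠ μ_2 (two-sample pooled-variance t-test, two-sided).
s_p² = [(33−1)·97.2² + (35−1)·102²]/(33+35−2) = 9940.41
t = (1070 − 1010)/√[9940.41·(1/33 + 1/35)] = 2.4802
df = n₁ + n₂ − 2 = 66
Two-sided p-value ≈ 0.0157
Since p ≈ 0.0157 < α = 0.05, reject H0; the evidence is statistically significant.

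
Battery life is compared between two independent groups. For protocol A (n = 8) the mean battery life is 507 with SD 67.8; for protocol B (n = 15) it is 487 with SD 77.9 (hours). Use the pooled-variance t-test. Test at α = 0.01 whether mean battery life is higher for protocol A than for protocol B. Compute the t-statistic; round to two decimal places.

Let group 1 = protocol A, group 2 = protocol B. H0: μ_1 = μ_2; H1: μ_1 > μ_2 (two-sample pooled-variance t-test, right-tailed).
s_p² = [(8−1)·67.8² + (15−1)·77.9²]/(8+15−2) = 5577.89
t = (507 − 487)/√[5577.89·(1/8 + 1/15)] = 0.61
df = n₁ + n₂ − 2 = 21
p-value = P(T ≥ 0.61) ≈ 0.2737
Since p ≈ 0.2737 > α = 0.01, fail to reject H0; the data do not provide sufficient evidence against H0.

0.61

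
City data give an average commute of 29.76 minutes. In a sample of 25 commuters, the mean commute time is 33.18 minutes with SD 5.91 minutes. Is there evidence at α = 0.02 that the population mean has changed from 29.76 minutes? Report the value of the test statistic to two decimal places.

H0: μ = 29.76; H1: μ ≠ 29.76 (one-sample t-test, two-sided).
t = (x̄ − μ₀)/(s/√n) = (33.18 − 29.76)/(5.91/√25) = 2.89
df = n − 1 = 24
Two-sided p-value ≈ 0.0080
Since p ≈ 0.0080 < α = 0.02, reject H0; the evidence is statistically significant.

2.89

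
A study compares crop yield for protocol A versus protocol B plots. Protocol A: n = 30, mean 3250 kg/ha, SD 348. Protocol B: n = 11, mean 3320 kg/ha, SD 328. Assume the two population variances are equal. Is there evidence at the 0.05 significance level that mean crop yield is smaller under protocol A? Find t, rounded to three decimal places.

Let group 1 = protocol A, group 2 = protocol B. H0: μ_1 = μ_2; H1: μ_1 < μ_2 (two-sample pooled-variance t-test, left-tailed).
s_p² = [(30−1)·348² + (11−1)·328²]/(30+11−2) = 117637
t = (3250 − 3320)/√[117637·(1/30 + 1/11)] = -0.579
df = n₁ + n₂ − 2 = 39
p-value = P(T ≤ -0.579) ≈ 0.2830
Since p ≈ 0.2830 > α = 0.05, fail to reject H0; the data do not provide sufficient evidence against H0.

-0.579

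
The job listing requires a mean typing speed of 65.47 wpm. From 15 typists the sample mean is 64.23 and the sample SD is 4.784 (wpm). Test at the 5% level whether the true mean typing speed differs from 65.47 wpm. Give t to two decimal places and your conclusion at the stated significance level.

t = -1.00; fail to reject H0

H0: μ = 65.47; H1: μ ≠ 65.47 (one-sample t-test, two-sided).
t = (x̄ − μ₀)/(s/√n) = (64.23 − 65.47)/(4.784/√15) = -1.00
df = n − 1 = 14
Two-sided p-value ≈ 0.332
Since p ≈ 0.332 > α = 0.05, fail to reject H0; the data do not provide sufficient evidence against H0.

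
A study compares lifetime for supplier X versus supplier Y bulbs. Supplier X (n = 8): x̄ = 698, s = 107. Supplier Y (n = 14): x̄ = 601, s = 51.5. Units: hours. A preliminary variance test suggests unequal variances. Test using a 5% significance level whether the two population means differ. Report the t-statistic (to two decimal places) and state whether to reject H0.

t = 2.41; reject H0

Let group 1 = supplier X, group 2 = supplier Y. H0: μ_1 = μ_2; H1: μ_1 ≠ μ_2 (Welch's two-sample t-test, two-sided).
t = (x̄_1 − x̄_2)/√(s_1²/n_1 + s_2²/n_2) = (698 − 601)/√(107²/8 + 51.5²/14) = 2.41
Welch–Satterthwaite df ≈ 8.89
Two-sided p-value ≈ 0.040
Since p ≈ 0.040 < α = 0.05, reject H0; the evidence is statistically significant.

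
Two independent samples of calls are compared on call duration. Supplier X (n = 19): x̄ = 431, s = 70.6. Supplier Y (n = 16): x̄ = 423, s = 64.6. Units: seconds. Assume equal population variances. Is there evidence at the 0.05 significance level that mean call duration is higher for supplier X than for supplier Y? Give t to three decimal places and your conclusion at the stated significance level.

t = 0.347; fail to reject H0

Let group 1 = supplier X, group 2 = supplier Y. H0: μ_1 = μ_2; H1: μ_1 > μ_2 (two-sample pooled-variance t-test, right-tailed).
s_p² = [(19−1)·70.6² + (16−1)·64.6²]/(19+16−2) = 4615.63
t = (431 − 423)/√[4615.63·(1/19 + 1/16)] = 0.347
df = n₁ + n₂ − 2 = 33
p-value = P(T ≥ 0.347) ≈ 0.365
Since p ≈ 0.365 > α = 0.05, fail to reject H0; the data do not provide sufficient evidence against H0.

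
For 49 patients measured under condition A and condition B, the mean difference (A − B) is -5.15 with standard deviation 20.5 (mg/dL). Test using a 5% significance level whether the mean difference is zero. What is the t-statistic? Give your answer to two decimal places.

H0: μ_d = 0; H1: μ_d ≠ 0 (paired t-test on the differences, two-sided).
t = d̄/(s_d/√n) = -5.15/(20.5/√49) = -1.76
df = n − 1 = 48
Two-sided p-value ≈ 0.085
Since p ≈ 0.085 > α = 0.05, fail to reject H0; the data do not provide sufficient evidence against H0.

-1.76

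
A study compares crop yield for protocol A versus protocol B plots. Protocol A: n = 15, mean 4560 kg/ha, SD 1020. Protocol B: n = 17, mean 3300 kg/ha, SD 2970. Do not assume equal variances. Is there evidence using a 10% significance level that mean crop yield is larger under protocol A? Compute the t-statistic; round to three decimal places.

1.643

Let group 1 = protocol A, group 2 = protocol B. H0: μ_1 = μ_2; H1: μ_1 > μ_2 (Welch's two-sample t-test, right-tailed).
t = (x̄_1 − x̄_2)/√(s_1²/n_1 + s_2²/n_2) = (4560 − 3300)/√(1020²/15 + 2970²/17) = 1.643
Welch–Satterthwaite df ≈ 20.15
p-value = P(T ≥ 1.643) ≈ 0.058
Since p ≈ 0.058 < α = 0.1, reject H0; the data support H1.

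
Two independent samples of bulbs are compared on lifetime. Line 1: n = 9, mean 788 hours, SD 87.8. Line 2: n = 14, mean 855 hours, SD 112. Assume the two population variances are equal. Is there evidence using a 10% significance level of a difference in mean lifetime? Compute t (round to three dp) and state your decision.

t = -1.516; fail to reject H0

Let group 1 = line 1, group 2 = line 2. H0: μ_1 = μ_2; H1: μ_1 ≠ μ_2 (two-sample pooled-variance t-test, two-sided).
s_p² = [(9−1)·87.8² + (14−1)·112²]/(9+14−2) = 10702
t = (788 − 855)/√[10702·(1/9 + 1/14)] = -1.516
df = n₁ + n₂ − 2 = 21
Two-sided p-value ≈ 0.144
Since p ≈ 0.144 > α = 0.1, fail to reject H0; the data do not provide sufficient evidence against H0.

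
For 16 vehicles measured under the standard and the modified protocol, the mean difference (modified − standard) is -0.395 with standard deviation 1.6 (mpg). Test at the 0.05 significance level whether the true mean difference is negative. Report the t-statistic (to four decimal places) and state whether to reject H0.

H0: μ_d = 0; H1: μ_d < 0 (paired t-test on the differences, left-tailed).
t = d̄/(s_d/√n) = -0.395/(1.6/√16) = -0.9875
df = n − 1 = 15
p-value = P(T ≤ -0.9875) ≈ 0.1695
Since p ≈ 0.1695 > α = 0.05, fail to reject H0; the evidence is not statistically significant.

t = -0.9875; fail to reject H0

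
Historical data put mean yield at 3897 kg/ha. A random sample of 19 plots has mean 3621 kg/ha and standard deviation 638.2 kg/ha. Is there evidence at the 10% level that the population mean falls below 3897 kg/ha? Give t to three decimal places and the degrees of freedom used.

H0: μ = 3897; H1: μ < 3897 (one-sample t-test, left-tailed).
t = (x̄ − μ₀)/(s/√n) = (3621 − 3897)/(638.2/√19) = -1.885
df = n − 1 = 18
p-value = P(T ≤ -1.885) ≈ 0.038
Since p ≈ 0.038 < α = 0.1, reject H0; the evidence is statistically significant.

t = -1.885, df = 18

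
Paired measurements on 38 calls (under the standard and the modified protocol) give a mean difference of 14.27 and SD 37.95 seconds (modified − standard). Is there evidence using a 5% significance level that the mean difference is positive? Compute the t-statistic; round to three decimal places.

H0: μ_d = 0; H1: μ_d > 0 (paired t-test on the differences, right-tailed).
t = d̄/(s_d/√n) = 14.27/(37.95/√38) = 2.318
df = n − 1 = 37
p-value = P(T ≥ 2.318) ≈ 0.013
Since p ≈ 0.013 < α = 0.05, reject H0; the data support H1.

2.318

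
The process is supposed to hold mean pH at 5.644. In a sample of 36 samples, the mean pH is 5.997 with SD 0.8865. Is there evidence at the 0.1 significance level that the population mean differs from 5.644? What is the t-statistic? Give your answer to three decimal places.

2.389

H0: μ = 5.644; H1: μ ≠ 5.644 (one-sample t-test, two-sided).
t = (x̄ − μ₀)/(s/√n) = (5.997 − 5.644)/(0.8865/√36) = 2.389
df = n − 1 = 35
Two-sided p-value ≈ 0.0224
Since p ≈ 0.0224 < α = 0.1, reject H0; the data support H1.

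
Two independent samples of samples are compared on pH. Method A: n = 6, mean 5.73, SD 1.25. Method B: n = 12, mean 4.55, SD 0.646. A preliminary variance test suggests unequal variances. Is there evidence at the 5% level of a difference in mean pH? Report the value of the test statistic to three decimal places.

Let group 1 = method A, group 2 = method B. H0: μ_1 = μ_2; H1: μ_1 ≠ μ_2 (Welch's two-sample t-test, two-sided).
t = (x̄_1 − x̄_2)/√(s_1²/n_1 + s_2²/n_2) = (5.73 − 4.55)/√(1.25²/6 + 0.646²/12) = 2.172
Welch–Satterthwaite df ≈ 6.37
Two-sided p-value ≈ 0.0702
Since p ≈ 0.0702 > α = 0.05, fail to reject H0; the evidence is not statistically significant.

2.172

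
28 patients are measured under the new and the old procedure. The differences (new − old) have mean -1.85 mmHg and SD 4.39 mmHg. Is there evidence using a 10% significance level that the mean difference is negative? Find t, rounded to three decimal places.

-2.230

H0: μ_d = 0; H1: μ_d < 0 (paired t-test on the differences, left-tailed).
t = d̄/(s_d/√n) = -1.85/(4.39/√28) = -2.230
df = n − 1 = 27
p-value = P(T ≤ -2.230) ≈ 0.0171
Since p ≈ 0.0171 < α = 0.1, reject H0; the evidence is statistically significant.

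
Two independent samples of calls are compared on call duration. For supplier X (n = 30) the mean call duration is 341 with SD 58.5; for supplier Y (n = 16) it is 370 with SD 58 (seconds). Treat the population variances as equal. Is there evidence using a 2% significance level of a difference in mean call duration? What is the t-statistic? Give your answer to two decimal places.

Let group 1 = supplier X, group 2 = supplier Y. H0: μ_1 = μ_2; H1: μ_1 ≠ μ_2 (two-sample pooled-variance t-test, two-sided).
s_p² = [(30−1)·58.5² + (16−1)·58²]/(30+16−2) = 3402.39
t = (341 − 370)/√[3402.39·(1/30 + 1/16)] = -1.61
df = n₁ + n₂ − 2 = 44
Two-sided p-value ≈ 0.1154
Since p ≈ 0.1154 > α = 0.02, fail to reject H0; the evidence is not statistically significant.

-1.61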